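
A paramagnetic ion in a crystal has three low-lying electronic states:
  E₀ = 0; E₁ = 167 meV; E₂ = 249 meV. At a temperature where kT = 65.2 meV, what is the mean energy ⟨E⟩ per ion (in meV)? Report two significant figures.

Eᵢ/kT = 0, 2.561, 3.819.
Z = Σ e^(−Eᵢ/kT) = e^(−0) + e^(−2.561) + e^(−3.819) = 1.000 + 0.07723 + 0.02195 = 1.099.
⟨E⟩ = Σ Eᵢ e^(−Eᵢ/kT) / Z = (0·1.000 + 167·0.07723 + 249·0.02195) / 1.099 = 17 meV.

17 meV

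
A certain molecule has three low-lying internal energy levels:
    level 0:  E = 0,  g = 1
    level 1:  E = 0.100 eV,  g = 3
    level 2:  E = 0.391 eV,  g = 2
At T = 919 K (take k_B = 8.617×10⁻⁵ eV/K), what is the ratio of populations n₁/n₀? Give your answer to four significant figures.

0.8486

k_BT = 8.617×10⁻⁵ × 919 K = 0.0791902 eV.
n₁/n₀ = (g₁/g₀) exp[−(E₁−E₀)/kT] = (3/1) × exp(−(0.100 eV)/(0.0791902 eV)) = (3/1) × exp(-1.26278) = 0.8486.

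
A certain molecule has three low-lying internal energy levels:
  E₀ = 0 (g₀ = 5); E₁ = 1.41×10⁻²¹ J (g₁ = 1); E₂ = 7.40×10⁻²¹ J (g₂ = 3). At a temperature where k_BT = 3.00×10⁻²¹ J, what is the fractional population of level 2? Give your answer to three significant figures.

Eᵢ/kT = 0, 0.47000, 2.4667.
Z = Σ gᵢe^(−Eᵢ/kT) = 5·e^(−0) + 1·e^(−0.47000) + 3·e^(−2.4667) = 5.0000 + 0.62500 + 0.25459 = 5.8796.
P₂ = g₂ e^(−E₂/kT) / Z = 0.25459/5.8796 = 0.0433.

0.0433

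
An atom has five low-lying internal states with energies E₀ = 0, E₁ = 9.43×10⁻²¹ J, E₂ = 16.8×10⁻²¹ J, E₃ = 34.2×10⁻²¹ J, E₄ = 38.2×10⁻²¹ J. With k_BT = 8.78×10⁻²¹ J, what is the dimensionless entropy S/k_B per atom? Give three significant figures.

0.936

Eᵢ/kT = 0, 1.0740, 1.9134, 3.8952, 4.3508.
Z = Σ e^(−Eᵢ/kT) = e^(−0) + e^(−1.0740) + e^(−1.9134) + e^(−3.8952) + e^(−4.3508) = 1.0000 + 0.34164 + 0.14758 + 0.020339 + 0.012896 = 1.5225.
⟨E⟩ = Σ EᵢPᵢ = 4.5249 ×10⁻²¹ J.
S/k_B = ln Z + ⟨E⟩/kT = ln(1.5225) + 4.5249/8.78 = 0.42035 + 0.51536 = 0.936.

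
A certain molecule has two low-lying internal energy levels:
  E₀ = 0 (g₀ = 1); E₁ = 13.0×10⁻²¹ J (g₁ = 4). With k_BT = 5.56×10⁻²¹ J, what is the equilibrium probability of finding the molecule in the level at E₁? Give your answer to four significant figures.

0.2785

Eᵢ/kT = 0, 2.33813.
Z = Σ gᵢe^(−Eᵢ/kT) = 1·e^(−0) + 4·e^(−2.33813) = 1.00000 + 0.386032 = 1.38603.
P₁ = g₁ e^(−E₁/kT) / Z = 0.386032/1.38603 = 0.2785.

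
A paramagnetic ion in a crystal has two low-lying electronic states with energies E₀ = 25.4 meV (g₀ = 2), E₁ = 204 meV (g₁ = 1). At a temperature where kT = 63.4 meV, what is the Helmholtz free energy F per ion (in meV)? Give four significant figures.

-20.41 meV

Eᵢ/kT = 0.400631, 3.21767.
Z = Σ gᵢe^(−Eᵢ/kT) = 2·e^(−0.400631) + 1·e^(−3.21767) = 1.33979 + 0.0400483 = 1.37984.
F = −kT ln Z = −63.4 × ln(1.37984) = −63.4 × 0.321968 = -20.41 meV.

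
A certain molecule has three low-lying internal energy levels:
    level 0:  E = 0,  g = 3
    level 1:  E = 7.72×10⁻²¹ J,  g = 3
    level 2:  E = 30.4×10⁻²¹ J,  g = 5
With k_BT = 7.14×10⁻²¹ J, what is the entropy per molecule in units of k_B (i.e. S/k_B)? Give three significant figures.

Eᵢ/kT = 0, 1.0812, 4.2577.
Z = Σ gᵢe^(−Eᵢ/kT) = 3·e^(−0) + 3·e^(−1.0812) + 5·e^(−4.2577) = 3.0000 + 1.0176 + 0.070774 = 4.0884.
⟨E⟩ = Σ EᵢPᵢ = 2.4478 ×10⁻²¹ J.
S/k_B = ln Z + ⟨E⟩/kT = ln(4.0884) + 2.4478/7.14 = 1.4082 + 0.34283 = 1.75.

1.75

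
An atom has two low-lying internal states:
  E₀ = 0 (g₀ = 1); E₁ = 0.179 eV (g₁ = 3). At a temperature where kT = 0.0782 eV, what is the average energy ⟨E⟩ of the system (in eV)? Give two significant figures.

Eᵢ/kT = 0, 2.289.
Z = Σ gᵢe^(−Eᵢ/kT) = 1·e^(−0) + 3·e^(−2.289) = 1.000 + 0.3041 = 1.304.
⟨E⟩ = Σ Eᵢ gᵢe^(−Eᵢ/kT) / Z = (0·1.000 + 0.179·0.3041) / 1.304 = 0.042 eV.

0.042 eV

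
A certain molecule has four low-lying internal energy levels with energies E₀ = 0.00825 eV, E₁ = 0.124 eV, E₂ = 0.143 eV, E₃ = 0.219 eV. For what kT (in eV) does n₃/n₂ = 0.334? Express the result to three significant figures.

0.0693 eV

n₃/n₂ = exp[−(E₃−E₂)/kT] = 0.334.
⇒ (E₃−E₂)/kT = ln(1/0.334) = ln(2.9940) = 1.0966.
kT = 0.076 eV / 1.0966 = 0.0693 eV.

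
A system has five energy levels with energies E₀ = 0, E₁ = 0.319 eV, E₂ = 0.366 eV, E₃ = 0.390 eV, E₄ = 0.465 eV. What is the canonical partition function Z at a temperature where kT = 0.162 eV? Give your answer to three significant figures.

Z = 1.39

Eᵢ/kT = 0, 1.9691, 2.2593, 2.4074, 2.8704.
Z = Σ e^(−Eᵢ/kT) = e^(−0) + e^(−1.9691) + e^(−2.2593) + e^(−2.4074) + e^(−2.8704) = 1.0000 + 0.13958 + 0.10442 + 0.090049 + 0.056676 = 1.3907.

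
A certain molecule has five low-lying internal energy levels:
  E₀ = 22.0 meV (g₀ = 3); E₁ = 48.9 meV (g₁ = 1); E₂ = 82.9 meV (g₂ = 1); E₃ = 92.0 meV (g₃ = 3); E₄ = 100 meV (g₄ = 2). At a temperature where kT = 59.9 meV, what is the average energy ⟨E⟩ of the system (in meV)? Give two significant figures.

49 meV

Eᵢ/kT = 0.3673, 0.8164, 1.384, 1.536, 1.669.
Z = Σ gᵢe^(−Eᵢ/kT) = 3·e^(−0.3673) + 1·e^(−0.8164) + 1·e^(−1.384) + 3·e^(−1.536) + 2·e^(−1.669) = 2.078 + 0.4420 + 0.2506 + 0.6457 + 0.3769 = 3.793.
⟨E⟩ = Σ Eᵢ gᵢe^(−Eᵢ/kT) / Z = (22.0·2.078 + 48.9·0.4420 + 82.9·0.2506 + 92.0·0.6457 + 100·0.3769) / 3.793 = 49 meV.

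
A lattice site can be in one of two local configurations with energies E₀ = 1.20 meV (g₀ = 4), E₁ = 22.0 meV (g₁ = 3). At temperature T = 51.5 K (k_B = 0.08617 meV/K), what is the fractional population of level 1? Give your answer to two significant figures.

k_BT = 0.08617 × 51.5 K = 4.438 meV.
Eᵢ/kT = 0.2704, 4.957.
Z = Σ gᵢe^(−Eᵢ/kT) = 4·e^(−0.2704) + 3·e^(−4.957) = 3.052 + 0.02110 = 3.073.
P₁ = g₁ e^(−E₁/kT) / Z = 0.02110/3.073 = 0.0069.

0.0069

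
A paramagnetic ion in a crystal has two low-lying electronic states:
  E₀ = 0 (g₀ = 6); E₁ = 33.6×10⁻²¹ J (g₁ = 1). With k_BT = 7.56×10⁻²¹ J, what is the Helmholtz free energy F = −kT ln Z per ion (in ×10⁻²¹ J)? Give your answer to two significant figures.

Eᵢ/kT = 0, 4.444.
Z = Σ gᵢe^(−Eᵢ/kT) = 6·e^(−0) + 1·e^(−4.444) = 6.000 + 0.01175 = 6.012.
F = −kT ln Z = −7.56 × ln(6.012) = −7.56 × 1.794 = -14 ×10⁻²¹ J.

-14 ×10⁻²¹ J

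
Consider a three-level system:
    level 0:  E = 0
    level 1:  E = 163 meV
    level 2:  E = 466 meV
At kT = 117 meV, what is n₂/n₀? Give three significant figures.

0.0186

n₂/n₀ = exp[−(E₂−E₀)/kT] = exp(−(466 meV)/(117 meV)) = exp(-3.9829) = 0.0186.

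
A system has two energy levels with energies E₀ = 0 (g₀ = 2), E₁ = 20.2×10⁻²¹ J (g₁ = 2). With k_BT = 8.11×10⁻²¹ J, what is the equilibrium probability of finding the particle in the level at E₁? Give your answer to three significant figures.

Eᵢ/kT = 0, 2.4908.
Z = Σ gᵢe^(−Eᵢ/kT) = 2·e^(−0) + 2·e^(−2.4908) = 2.0000 + 0.16569 = 2.1657.
P₁ = g₁ e^(−E₁/kT) / Z = 0.16569/2.1657 = 0.0765.

0.0765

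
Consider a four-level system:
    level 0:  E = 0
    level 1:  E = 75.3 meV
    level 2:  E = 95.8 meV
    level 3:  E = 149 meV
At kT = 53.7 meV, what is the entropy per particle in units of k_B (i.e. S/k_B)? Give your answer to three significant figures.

Eᵢ/kT = 0, 1.4022, 1.7840, 2.7747.
Z = Σ e^(−Eᵢ/kT) = e^(−0) + e^(−1.4022) + e^(−1.7840) + e^(−2.7747) = 1.0000 + 0.24606 + 0.16796 + 0.062368 = 1.4764.
⟨E⟩ = Σ EᵢPᵢ = 29.742 meV.
S/k_B = ln Z + ⟨E⟩/kT = ln(1.4764) + 29.742/53.7 = 0.38961 + 0.55385 = 0.943.

0.943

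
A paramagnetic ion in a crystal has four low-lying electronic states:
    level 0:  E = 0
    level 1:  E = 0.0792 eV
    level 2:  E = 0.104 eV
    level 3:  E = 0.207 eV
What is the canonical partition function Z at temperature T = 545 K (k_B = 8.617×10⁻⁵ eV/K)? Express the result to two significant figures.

Z = 1.3

k_BT = 8.617×10⁻⁵ × 545 K = 0.04696 eV.
Eᵢ/kT = 0, 1.687, 2.215, 4.408.
Z = Σ e^(−Eᵢ/kT) = e^(−0) + e^(−1.687) + e^(−2.215) + e^(−4.408) = 1.000 + 0.1851 + 0.1092 + 0.01218 = 1.306.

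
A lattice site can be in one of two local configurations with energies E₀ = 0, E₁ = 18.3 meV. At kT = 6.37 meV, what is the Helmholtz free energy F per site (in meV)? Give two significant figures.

Eᵢ/kT = 0, 2.873.
Z = Σ e^(−Eᵢ/kT) = e^(−0) + e^(−2.873) = 1.000 + 0.05653 = 1.057.
F = −kT ln Z = −6.37 × ln(1.057) = −6.37 × 0.05543 = -0.35 meV.

-0.35 meV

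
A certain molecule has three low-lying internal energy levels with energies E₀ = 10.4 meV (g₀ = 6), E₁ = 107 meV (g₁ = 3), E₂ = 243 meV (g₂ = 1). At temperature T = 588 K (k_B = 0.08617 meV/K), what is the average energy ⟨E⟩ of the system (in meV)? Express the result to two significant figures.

k_BT = 0.08617 × 588 K = 50.67 meV.
Eᵢ/kT = 0.2052, 2.112, 4.796.
Z = Σ gᵢe^(−Eᵢ/kT) = 6·e^(−0.2052) + 3·e^(−2.112) + 1·e^(−4.796) = 4.887 + 0.3630 + 0.008263 = 5.258.
⟨E⟩ = Σ Eᵢ gᵢe^(−Eᵢ/kT) / Z = (10.4·4.887 + 107·0.3630 + 243·0.008263) / 5.258 = 17 meV.

17 meV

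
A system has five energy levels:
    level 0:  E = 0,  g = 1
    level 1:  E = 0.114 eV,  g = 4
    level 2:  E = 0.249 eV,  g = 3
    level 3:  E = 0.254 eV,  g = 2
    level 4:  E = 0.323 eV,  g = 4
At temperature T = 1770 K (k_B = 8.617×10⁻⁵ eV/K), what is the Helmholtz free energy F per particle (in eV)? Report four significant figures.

k_BT = 8.617×10⁻⁵ × 1770 K = 0.152521 eV.
Eᵢ/kT = 0, 0.747438, 1.63256, 1.66534, 2.11774.
Z = Σ gᵢe^(−Eᵢ/kT) = 1·e^(−0) + 4·e^(−0.747438) + 3·e^(−1.63256) + 2·e^(−1.66534) + 4·e^(−2.11774) = 1.00000 + 1.89431 + 0.586286 + 0.378253 + 0.481213 = 4.34006.
F = −kT ln Z = −0.152521 × ln(4.34006) = −0.152521 × 1.46789 = -0.2239 eV.

-0.2239 eV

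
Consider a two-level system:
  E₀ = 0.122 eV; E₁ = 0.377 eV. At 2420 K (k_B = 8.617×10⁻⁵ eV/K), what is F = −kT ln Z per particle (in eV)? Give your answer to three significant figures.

0.0682 eV

k_BT = 8.617×10⁻⁵ × 2420 K = 0.20853 eV.
Eᵢ/kT = 0.58505, 1.8079.
Z = Σ e^(−Eᵢ/kT) = e^(−0.58505) + e^(−1.8079) = 0.55708 + 0.16400 = 0.72108.
F = −kT ln Z = −0.20853 × ln(0.72108) = −0.20853 × -0.32701 = 0.0682 eV.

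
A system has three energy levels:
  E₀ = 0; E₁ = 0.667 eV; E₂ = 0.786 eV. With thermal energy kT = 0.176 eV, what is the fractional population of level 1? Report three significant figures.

0.0219

Eᵢ/kT = 0, 3.7898, 4.4659.
Z = Σ e^(−Eᵢ/kT) = e^(−0) + e^(−3.7898) + e^(−4.4659) = 1.0000 + 0.022600 + 0.011494 = 1.0341.
P₁ = e^(−E₁/kT) / Z = 0.022600/1.0341 = 0.0219.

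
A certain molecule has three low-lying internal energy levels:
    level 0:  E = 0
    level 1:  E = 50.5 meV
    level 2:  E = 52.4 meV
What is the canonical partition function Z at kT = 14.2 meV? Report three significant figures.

Z = 1.05

Eᵢ/kT = 0, 3.5563, 3.6901.
Z = Σ e^(−Eᵢ/kT) = e^(−0) + e^(−3.5563) + e^(−3.6901) = 1.0000 + 0.028544 + 0.024970 = 1.0535.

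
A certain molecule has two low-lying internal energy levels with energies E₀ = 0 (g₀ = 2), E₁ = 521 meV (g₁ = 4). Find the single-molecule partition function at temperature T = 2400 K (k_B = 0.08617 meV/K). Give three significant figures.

Z = 2.32

k_BT = 0.08617 × 2400 K = 206.81 meV.
Eᵢ/kT = 0, 2.5192.
Z = Σ gᵢe^(−Eᵢ/kT) = 2·e^(−0) + 4·e^(−2.5192) = 2.0000 + 0.32210 = 2.3221.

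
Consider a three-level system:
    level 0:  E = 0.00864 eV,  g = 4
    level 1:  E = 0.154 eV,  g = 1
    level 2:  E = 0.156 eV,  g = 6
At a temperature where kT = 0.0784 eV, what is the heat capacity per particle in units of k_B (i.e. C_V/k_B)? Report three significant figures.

0.587

Eᵢ/kT = 0.11020, 1.9643, 1.9898.
Z = Σ gᵢe^(−Eᵢ/kT) = 4·e^(−0.11020) + 1·e^(−1.9643) + 6·e^(−1.9898) = 3.5826 + 0.14025 + 0.82034 = 4.5432.
⟨E⟩ = 0.039735 eV, ⟨E²⟩ = 0.0051852 eV².
C_V/k_B = (⟨E²⟩ − ⟨E⟩²)/(kT)² = (0.0051852 − 0.0015789)/0.0061466 = 0.587.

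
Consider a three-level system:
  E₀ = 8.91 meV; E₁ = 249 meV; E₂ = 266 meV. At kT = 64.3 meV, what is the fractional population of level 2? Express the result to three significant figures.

0.0176

Eᵢ/kT = 0.13857, 3.8725, 4.1369.
Z = Σ e^(−Eᵢ/kT) = e^(−0.13857) + e^(−3.8725) + e^(−4.1369) = 0.87060 + 0.020806 + 0.015972 = 0.90738.
P₂ = e^(−E₂/kT) / Z = 0.015972/0.90738 = 0.0176.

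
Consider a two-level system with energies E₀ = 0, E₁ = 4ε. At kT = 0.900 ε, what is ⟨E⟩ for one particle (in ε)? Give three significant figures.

0.0464 ε

Eᵢ/kT = 0, 4.4444.
Z = Σ e^(−Eᵢ/kT) = e^(−0) + e^(−4.4444) = 1.0000 + 0.011744 = 1.0117.
⟨E⟩ = Σ Eᵢ e^(−Eᵢ/kT) / Z = (0·1.0000 + 4·0.011744) / 1.0117 = 0.0464 ε.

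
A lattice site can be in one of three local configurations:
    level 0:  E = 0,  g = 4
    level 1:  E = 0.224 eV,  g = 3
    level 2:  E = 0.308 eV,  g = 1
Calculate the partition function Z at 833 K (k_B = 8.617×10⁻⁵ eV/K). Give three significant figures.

Z = 4.15

k_BT = 8.617×10⁻⁵ × 833 K = 0.071780 eV.
Eᵢ/kT = 0, 3.1206, 4.2909.
Z = Σ gᵢe^(−Eᵢ/kT) = 4·e^(−0) + 3·e^(−3.1206) + 1·e^(−4.2909) = 4.0000 + 0.13239 + 0.013693 = 4.1461.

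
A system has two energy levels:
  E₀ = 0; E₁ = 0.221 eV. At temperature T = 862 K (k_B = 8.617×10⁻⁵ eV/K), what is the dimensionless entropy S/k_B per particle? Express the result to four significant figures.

k_BT = 8.617×10⁻⁵ × 862 K = 0.0742785 eV.
Eᵢ/kT = 0, 2.97529.
Z = Σ e^(−Eᵢ/kT) = e^(−0) + e^(−2.97529) = 1.00000 + 0.0510326 = 1.05103.
⟨E⟩ = Σ EᵢPᵢ = 0.0107306 eV.
S/k_B = ln Z + ⟨E⟩/kT = ln(1.05103) + 0.0107306/0.0742785 = 0.0497706 + 0.144464 = 0.1942.

0.1942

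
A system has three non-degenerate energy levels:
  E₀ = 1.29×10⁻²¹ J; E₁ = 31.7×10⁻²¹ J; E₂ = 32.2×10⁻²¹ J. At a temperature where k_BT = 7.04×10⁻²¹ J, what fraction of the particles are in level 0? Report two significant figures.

0.97

Eᵢ/kT = 0.1832, 4.503, 4.574.
Z = Σ e^(−Eᵢ/kT) = e^(−0.1832) + e^(−4.503) + e^(−4.574) = 0.8326 + 0.01108 + 0.01032 = 0.8540.
P₀ = e^(−E₀/kT) / Z = 0.8326/0.8540 = 0.97.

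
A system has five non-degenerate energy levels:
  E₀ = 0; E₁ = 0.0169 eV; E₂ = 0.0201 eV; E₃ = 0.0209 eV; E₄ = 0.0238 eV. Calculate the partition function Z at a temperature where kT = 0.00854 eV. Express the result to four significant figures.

Eᵢ/kT = 0, 1.97892, 2.35363, 2.44731, 2.78689.
Z = Σ e^(−Eᵢ/kT) = e^(−0) + e^(−1.97892) + e^(−2.35363) + e^(−2.44731) + e^(−2.78689) = 1.00000 + 0.138218 + 0.0950236 + 0.0865260 + 0.0616125 = 1.38138.

Z = 1.381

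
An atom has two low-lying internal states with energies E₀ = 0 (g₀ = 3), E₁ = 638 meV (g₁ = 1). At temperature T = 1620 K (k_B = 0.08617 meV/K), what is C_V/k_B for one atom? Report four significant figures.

0.07160

k_BT = 0.08617 × 1620 K = 139.595 meV.
Eᵢ/kT = 0, 4.57036.
Z = Σ gᵢe^(−Eᵢ/kT) = 3·e^(−0) + 1·e^(−4.57036) = 3.00000 + 0.0103542 = 3.01035.
⟨E⟩ = 2.19442 meV, ⟨E²⟩ = 1400.04 meV².
C_V/k_B = (⟨E²⟩ − ⟨E⟩²)/(kT)² = (1400.04 − 4.81548)/19486.8 = 0.07160.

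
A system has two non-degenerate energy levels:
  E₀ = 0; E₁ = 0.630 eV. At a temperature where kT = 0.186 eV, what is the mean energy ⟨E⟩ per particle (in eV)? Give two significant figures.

0.021 eV

Eᵢ/kT = 0, 3.387.
Z = Σ e^(−Eᵢ/kT) = e^(−0) + e^(−3.387) = 1.000 + 0.03381 = 1.034.
⟨E⟩ = Σ Eᵢ e^(−Eᵢ/kT) / Z = (0·1.000 + 0.630·0.03381) / 1.034 = 0.021 eV.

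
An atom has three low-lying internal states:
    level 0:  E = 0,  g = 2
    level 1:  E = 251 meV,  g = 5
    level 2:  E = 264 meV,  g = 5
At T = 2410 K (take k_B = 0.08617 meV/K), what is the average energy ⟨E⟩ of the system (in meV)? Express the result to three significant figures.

k_BT = 0.08617 × 2410 K = 207.67 meV.
Eᵢ/kT = 0, 1.2086, 1.2712.
Z = Σ gᵢe^(−Eᵢ/kT) = 2·e^(−0) + 5·e^(−1.2086) + 5·e^(−1.2712) = 2.0000 + 1.4931 + 1.4025 = 4.8956.
⟨E⟩ = Σ Eᵢ gᵢe^(−Eᵢ/kT) / Z = (0·2.0000 + 251·1.4931 + 264·1.4025) / 4.8956 = 152 meV.

152 meV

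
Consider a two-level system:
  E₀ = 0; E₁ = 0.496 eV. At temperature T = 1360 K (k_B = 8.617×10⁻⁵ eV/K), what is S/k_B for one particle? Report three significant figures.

k_BT = 8.617×10⁻⁵ × 1360 K = 0.11719 eV.
Eᵢ/kT = 0, 4.2324.
Z = Σ e^(−Eᵢ/kT) = e^(−0) + e^(−4.2324) = 1.0000 + 0.014518 = 1.0145.
⟨E⟩ = Σ EᵢPᵢ = 0.0070980 eV.
S/k_B = ln Z + ⟨E⟩/kT = ln(1.0145) + 0.0070980/0.11719 = 0.014396 + 0.060568 = 0.0750.

0.0750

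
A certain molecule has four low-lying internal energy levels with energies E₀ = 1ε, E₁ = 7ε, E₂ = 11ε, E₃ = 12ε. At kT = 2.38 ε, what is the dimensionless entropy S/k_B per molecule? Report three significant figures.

0.381

Eᵢ/kT = 0.42017, 2.9412, 4.6218, 5.0420.
Z = Σ e^(−Eᵢ/kT) = e^(−0.42017) + e^(−2.9412) + e^(−4.6218) + e^(−5.0420) = 0.65694 + 0.052802 + 0.0098351 + 0.0064608 = 0.72604.
⟨E⟩ = Σ EᵢPᵢ = 1.6697 ε.
S/k_B = ln Z + ⟨E⟩/kT = ln(0.72604) + 1.6697/2.38 = -0.32015 + 0.70155 = 0.381.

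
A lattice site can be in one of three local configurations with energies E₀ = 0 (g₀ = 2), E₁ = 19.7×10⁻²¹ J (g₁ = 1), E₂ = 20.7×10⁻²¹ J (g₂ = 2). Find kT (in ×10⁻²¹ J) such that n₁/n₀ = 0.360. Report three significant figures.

60.0 ×10⁻²¹ J

n₁/n₀ = (g₁/g₀) exp[−(E₁−E₀)/kT] = 0.360.
⇒ (E₁−E₀)/kT = ln((1/2)/0.360) = ln(1.3889) = 0.32851.
kT = 19.7 ×10⁻²¹ J / 0.32851 = 60.0 ×10⁻²¹ J.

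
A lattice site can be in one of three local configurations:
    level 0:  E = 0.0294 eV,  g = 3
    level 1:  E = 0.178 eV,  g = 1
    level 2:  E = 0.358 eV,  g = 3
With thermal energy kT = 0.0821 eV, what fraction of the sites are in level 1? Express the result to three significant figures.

0.0508

Eᵢ/kT = 0.35810, 2.1681, 4.3605.
Z = Σ gᵢe^(−Eᵢ/kT) = 3·e^(−0.35810) + 1·e^(−2.1681) + 3·e^(−4.3605) = 2.0970 + 0.11439 + 0.038316 = 2.2497.
P₁ = g₁ e^(−E₁/kT) / Z = 0.11439/2.2497 = 0.0508.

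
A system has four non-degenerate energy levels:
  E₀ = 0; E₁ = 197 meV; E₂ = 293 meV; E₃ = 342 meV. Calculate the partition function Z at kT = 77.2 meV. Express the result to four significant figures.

Eᵢ/kT = 0, 2.55181, 3.79534, 4.43005.
Z = Σ e^(−Eᵢ/kT) = e^(−0) + e^(−2.55181) + e^(−3.79534) + e^(−4.43005) = 1.00000 + 0.0779405 + 0.0224753 + 0.0119139 = 1.11233.

Z = 1.112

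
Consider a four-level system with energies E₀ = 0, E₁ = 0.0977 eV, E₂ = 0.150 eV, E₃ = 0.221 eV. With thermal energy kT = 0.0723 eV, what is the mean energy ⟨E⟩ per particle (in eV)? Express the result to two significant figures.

0.038 eV

Eᵢ/kT = 0, 1.351, 2.075, 3.057.
Z = Σ e^(−Eᵢ/kT) = e^(−0) + e^(−1.351) + e^(−2.075) + e^(−3.057) = 1.000 + 0.2590 + 0.1256 + 0.04703 = 1.432.
⟨E⟩ = Σ Eᵢ e^(−Eᵢ/kT) / Z = (0·1.000 + 0.0977·0.2590 + 0.150·0.1256 + 0.221·0.04703) / 1.432 = 0.038 eV.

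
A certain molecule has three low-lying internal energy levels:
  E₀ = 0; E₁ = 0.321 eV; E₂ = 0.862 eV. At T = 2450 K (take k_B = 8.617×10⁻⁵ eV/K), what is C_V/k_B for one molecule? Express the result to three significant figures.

k_BT = 8.617×10⁻⁵ × 2450 K = 0.21112 eV.
Eᵢ/kT = 0, 1.5205, 4.0830.
Z = Σ e^(−Eᵢ/kT) = e^(−0) + e^(−1.5205) + e^(−4.0830) = 1.0000 + 0.21860 + 0.016857 = 1.2355.
⟨E⟩ = 0.068556 eV, ⟨E²⟩ = 0.028369 eV².
C_V/k_B = (⟨E²⟩ − ⟨E⟩²)/(kT)² = (0.028369 − 0.0046999)/0.044572 = 0.531.

0.531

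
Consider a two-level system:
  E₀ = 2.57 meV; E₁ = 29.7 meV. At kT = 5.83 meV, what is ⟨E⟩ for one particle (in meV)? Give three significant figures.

2.83 meV

Eᵢ/kT = 0.44082, 5.0943.
Z = Σ e^(−Eᵢ/kT) = e^(−0.44082) + e^(−5.0943) = 0.64351 + 0.0061316 = 0.64964.
⟨E⟩ = Σ Eᵢ e^(−Eᵢ/kT) / Z = (2.57·0.64351 + 29.7·0.0061316) / 0.64964 = 2.83 meV.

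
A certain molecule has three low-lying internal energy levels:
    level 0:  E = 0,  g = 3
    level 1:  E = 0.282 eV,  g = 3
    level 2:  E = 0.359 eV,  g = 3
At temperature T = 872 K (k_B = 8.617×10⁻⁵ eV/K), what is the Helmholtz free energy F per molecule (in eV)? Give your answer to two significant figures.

-0.085 eV

k_BT = 8.617×10⁻⁵ × 872 K = 0.07514 eV.
Eᵢ/kT = 0, 3.753, 4.778.
Z = Σ gᵢe^(−Eᵢ/kT) = 3·e^(−0) + 3·e^(−3.753) + 3·e^(−4.778) = 3.000 + 0.07034 + 0.02524 = 3.096.
F = −kT ln Z = −0.07514 × ln(3.096) = −0.07514 × 1.130 = -0.085 eV.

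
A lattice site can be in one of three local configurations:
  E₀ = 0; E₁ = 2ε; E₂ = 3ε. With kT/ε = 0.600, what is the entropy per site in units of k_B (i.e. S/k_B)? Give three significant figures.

Eᵢ/kT = 0, 3.3333, 5.0000.
Z = Σ e^(−Eᵢ/kT) = e^(−0) + e^(−3.3333) + e^(−5.0000) = 1.0000 + 0.035675 + 0.0067379 = 1.0424.
⟨E⟩ = Σ EᵢPᵢ = 0.087839 ε.
S/k_B = ln Z + ⟨E⟩/kT = ln(1.0424) + 0.087839/0.600 = 0.041526 + 0.14640 = 0.188.

0.188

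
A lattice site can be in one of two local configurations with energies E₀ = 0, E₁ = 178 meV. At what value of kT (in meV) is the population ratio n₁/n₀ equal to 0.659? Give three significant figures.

n₁/n₀ = exp[−(E₁−E₀)/kT] = 0.659.
⇒ (E₁−E₀)/kT = ln(1/0.659) = ln(1.5175) = 0.41706.
kT = 178 meV / 0.41706 = 427 meV.

427 meV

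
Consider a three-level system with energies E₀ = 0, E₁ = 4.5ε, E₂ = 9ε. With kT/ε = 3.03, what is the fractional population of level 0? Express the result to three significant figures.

0.783

Eᵢ/kT = 0, 1.4851, 2.9703.
Z = Σ e^(−Eᵢ/kT) = e^(−0) + e^(−1.4851) + e^(−2.9703) = 1.0000 + 0.22648 + 0.051288 = 1.2778.
P₀ = e^(−E₀/kT) / Z = 1.0000/1.2778 = 0.783.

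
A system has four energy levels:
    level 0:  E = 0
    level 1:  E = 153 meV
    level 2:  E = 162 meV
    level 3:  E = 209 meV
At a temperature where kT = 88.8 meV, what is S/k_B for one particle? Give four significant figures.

Eᵢ/kT = 0, 1.72297, 1.82432, 2.35360.
Z = Σ e^(−Eᵢ/kT) = e^(−0) + e^(−1.72297) + e^(−1.82432) + e^(−2.35360) = 1.00000 + 0.178535 + 0.161327 + 0.0950265 = 1.43489.
⟨E⟩ = Σ EᵢPᵢ = 51.0920 meV.
S/k_B = ln Z + ⟨E⟩/kT = ln(1.43489) + 51.0920/88.8 = 0.361088 + 0.575360 = 0.9364.

0.9364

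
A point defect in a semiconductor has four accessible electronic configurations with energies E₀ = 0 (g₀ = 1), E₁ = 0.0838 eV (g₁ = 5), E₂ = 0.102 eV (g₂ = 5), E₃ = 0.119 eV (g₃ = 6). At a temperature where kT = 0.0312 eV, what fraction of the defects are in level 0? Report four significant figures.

Eᵢ/kT = 0, 2.68590, 3.26923, 3.81410.
Z = Σ gᵢe^(−Eᵢ/kT) = 1·e^(−0) + 5·e^(−2.68590) + 5·e^(−3.26923) + 6·e^(−3.81410) = 1.00000 + 0.340799 + 0.190179 + 0.132345 = 1.66332.
P₀ = g₀ e^(−E₀/kT) / Z = 1.00000/1.66332 = 0.6012.

0.6012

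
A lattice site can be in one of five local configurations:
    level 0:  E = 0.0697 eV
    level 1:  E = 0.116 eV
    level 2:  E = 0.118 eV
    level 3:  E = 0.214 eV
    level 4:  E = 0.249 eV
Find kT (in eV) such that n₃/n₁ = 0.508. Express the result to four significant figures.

0.1447 eV

n₃/n₁ = exp[−(E₃−E₁)/kT] = 0.508.
⇒ (E₃−E₁)/kT = ln(1/0.508) = ln(1.96850) = 0.677272.
kT = 0.098 eV / 0.677272 = 0.1447 eV.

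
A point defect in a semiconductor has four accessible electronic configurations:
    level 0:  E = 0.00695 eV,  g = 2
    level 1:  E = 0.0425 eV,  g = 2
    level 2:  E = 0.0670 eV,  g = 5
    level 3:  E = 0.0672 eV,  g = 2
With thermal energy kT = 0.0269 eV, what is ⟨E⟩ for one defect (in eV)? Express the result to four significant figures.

Eᵢ/kT = 0.258364, 1.57993, 2.49071, 2.49814.
Z = Σ gᵢe^(−Eᵢ/kT) = 2·e^(−0.258364) + 2·e^(−1.57993) + 5·e^(−2.49071) + 2·e^(−2.49814) = 1.54463 + 0.411979 + 0.414256 + 0.164476 = 2.53534.
⟨E⟩ = Σ Eᵢ gᵢe^(−Eᵢ/kT) / Z = (0.00695·1.54463 + 0.0425·0.411979 + 0.0670·0.414256 + 0.0672·0.164476) / 2.53534 = 0.02645 eV.

0.02645 eV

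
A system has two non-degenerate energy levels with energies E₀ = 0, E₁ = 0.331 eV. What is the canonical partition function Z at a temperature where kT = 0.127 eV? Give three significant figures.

Z = 1.07

Eᵢ/kT = 0, 2.6063.
Z = Σ e^(−Eᵢ/kT) = e^(−0) + e^(−2.6063) = 1.0000 + 0.073807 = 1.0738.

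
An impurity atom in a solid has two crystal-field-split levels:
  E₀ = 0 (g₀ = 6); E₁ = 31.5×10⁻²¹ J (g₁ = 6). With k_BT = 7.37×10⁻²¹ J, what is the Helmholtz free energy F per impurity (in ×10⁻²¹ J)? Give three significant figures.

-13.3 ×10⁻²¹ J

Eᵢ/kT = 0, 4.2741.
Z = Σ gᵢe^(−Eᵢ/kT) = 6·e^(−0) + 6·e^(−4.2741) = 6.0000 + 0.083547 = 6.0835.
F = −kT ln Z = −7.37 × ln(6.0835) = −7.37 × 1.8056 = -13.3 ×10⁻²¹ J.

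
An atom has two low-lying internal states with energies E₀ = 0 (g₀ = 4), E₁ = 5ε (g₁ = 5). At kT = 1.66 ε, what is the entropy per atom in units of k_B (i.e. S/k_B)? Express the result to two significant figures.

Eᵢ/kT = 0, 3.012.
Z = Σ gᵢe^(−Eᵢ/kT) = 4·e^(−0) + 5·e^(−3.012) = 4.000 + 0.2460 = 4.246.
⟨E⟩ = Σ EᵢPᵢ = 0.2897 ε.
S/k_B = ln Z + ⟨E⟩/kT = ln(4.246) + 0.2897/1.66 = 1.446 + 0.1745 = 1.6.

1.6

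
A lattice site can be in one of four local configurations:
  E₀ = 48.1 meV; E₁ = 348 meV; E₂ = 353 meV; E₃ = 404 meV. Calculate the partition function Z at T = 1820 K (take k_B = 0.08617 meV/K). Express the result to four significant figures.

k_BT = 0.08617 × 1820 K = 156.829 meV.
Eᵢ/kT = 0.306703, 2.21898, 2.25086, 2.57605.
Z = Σ e^(−Eᵢ/kT) = e^(−0.306703) + e^(−2.21898) + e^(−2.25086) + e^(−2.57605) = 0.735869 + 0.108720 + 0.105309 + 0.0760739 = 1.02597.

Z = 1.026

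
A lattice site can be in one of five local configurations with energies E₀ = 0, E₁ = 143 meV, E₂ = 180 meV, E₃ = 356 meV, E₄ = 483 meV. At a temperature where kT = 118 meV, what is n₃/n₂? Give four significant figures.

0.2250

n₃/n₂ = exp[−(E₃−E₂)/kT] = exp(−(176 meV)/(118 meV)) = exp(-1.49153) = 0.2250.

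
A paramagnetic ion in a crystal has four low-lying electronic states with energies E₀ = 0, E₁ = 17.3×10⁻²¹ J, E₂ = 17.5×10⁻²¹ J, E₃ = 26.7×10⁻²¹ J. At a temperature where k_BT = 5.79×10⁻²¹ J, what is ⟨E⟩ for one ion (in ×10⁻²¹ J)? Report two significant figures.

Eᵢ/kT = 0, 2.988, 3.022, 4.611.
Z = Σ e^(−Eᵢ/kT) = e^(−0) + e^(−2.988) + e^(−3.022) + e^(−4.611) = 1.000 + 0.05039 + 0.04870 + 0.009942 = 1.109.
⟨E⟩ = Σ Eᵢ e^(−Eᵢ/kT) / Z = (0·1.000 + 17.3·0.05039 + 17.5·0.04870 + 26.7·0.009942) / 1.109 = 1.8 ×10⁻²¹ J.

1.8 ×10⁻²¹ J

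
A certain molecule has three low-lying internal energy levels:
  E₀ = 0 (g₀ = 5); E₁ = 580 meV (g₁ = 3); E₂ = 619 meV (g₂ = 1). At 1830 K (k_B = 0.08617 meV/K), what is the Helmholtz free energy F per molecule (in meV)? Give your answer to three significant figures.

-257 meV

k_BT = 0.08617 × 1830 K = 157.69 meV.
Eᵢ/kT = 0, 3.6781, 3.9254.
Z = Σ gᵢe^(−Eᵢ/kT) = 5·e^(−0) + 3·e^(−3.6781) + 1·e^(−3.9254) = 5.0000 + 0.075813 + 0.019734 = 5.0955.
F = −kT ln Z = −157.69 × ln(5.0955) = −157.69 × 1.6284 = -257 meV.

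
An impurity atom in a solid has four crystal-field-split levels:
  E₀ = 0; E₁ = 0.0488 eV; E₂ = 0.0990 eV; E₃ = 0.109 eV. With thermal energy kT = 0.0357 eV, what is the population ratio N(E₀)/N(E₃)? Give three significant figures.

21.2

n₀/n₃ = exp[−(E₀−E₃)/kT] = exp(−(-0.109 eV)/(0.0357 eV)) = exp(3.0532) = 21.2.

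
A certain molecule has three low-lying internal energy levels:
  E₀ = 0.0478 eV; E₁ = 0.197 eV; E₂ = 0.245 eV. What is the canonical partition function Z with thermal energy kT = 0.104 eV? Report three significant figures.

Z = 0.877

Eᵢ/kT = 0.45962, 1.8942, 2.3558.
Z = Σ e^(−Eᵢ/kT) = e^(−0.45962) + e^(−1.8942) + e^(−2.3558) = 0.63152 + 0.15044 + 0.094818 = 0.87678.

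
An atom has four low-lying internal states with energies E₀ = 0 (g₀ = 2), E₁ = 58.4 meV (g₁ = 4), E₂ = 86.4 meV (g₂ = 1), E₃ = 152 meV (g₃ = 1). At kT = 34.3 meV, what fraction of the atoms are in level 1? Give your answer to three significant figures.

0.258

Eᵢ/kT = 0, 1.7026, 2.5190, 4.4315.
Z = Σ gᵢe^(−Eᵢ/kT) = 2·e^(−0) + 4·e^(−1.7026) + 1·e^(−2.5190) + 1·e^(−4.4315) = 2.0000 + 0.72884 + 0.080540 + 0.011897 = 2.8213.
P₁ = g₁ e^(−E₁/kT) / Z = 0.72884/2.8213 = 0.258.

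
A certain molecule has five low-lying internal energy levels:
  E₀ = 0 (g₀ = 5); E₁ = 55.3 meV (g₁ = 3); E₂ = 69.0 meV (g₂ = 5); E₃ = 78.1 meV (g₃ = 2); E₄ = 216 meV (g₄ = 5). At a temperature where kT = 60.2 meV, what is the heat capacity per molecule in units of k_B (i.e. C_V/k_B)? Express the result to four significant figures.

Eᵢ/kT = 0, 0.918605, 1.14618, 1.29734, 3.58804.
Z = Σ gᵢe^(−Eᵢ/kT) = 5·e^(−0) + 3·e^(−0.918605) + 5·e^(−1.14618) + 2·e^(−1.29734) + 5·e^(−3.58804) = 5.00000 + 1.19723 + 1.58924 + 0.546515 + 0.138262 = 8.47125.
⟨E⟩ = 29.3241 meV, ⟨E²⟩ = 2480.38 meV².
C_V/k_B = (⟨E²⟩ − ⟨E⟩²)/(kT)² = (2480.38 − 859.903)/3624.04 = 0.4471.

0.4471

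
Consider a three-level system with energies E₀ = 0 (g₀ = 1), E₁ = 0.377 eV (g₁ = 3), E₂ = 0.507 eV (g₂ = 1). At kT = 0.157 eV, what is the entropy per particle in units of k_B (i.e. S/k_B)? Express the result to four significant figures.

Eᵢ/kT = 0, 2.40127, 3.22930.
Z = Σ gᵢe^(−Eᵢ/kT) = 1·e^(−0) + 3·e^(−2.40127) + 1·e^(−3.22930) = 1.00000 + 0.271808 + 0.0395852 = 1.31139.
⟨E⟩ = Σ EᵢPᵢ = 0.0934438 eV.
S/k_B = ln Z + ⟨E⟩/kT = ln(1.31139) + 0.0934438/0.157 = 0.271088 + 0.595183 = 0.8663.

0.8663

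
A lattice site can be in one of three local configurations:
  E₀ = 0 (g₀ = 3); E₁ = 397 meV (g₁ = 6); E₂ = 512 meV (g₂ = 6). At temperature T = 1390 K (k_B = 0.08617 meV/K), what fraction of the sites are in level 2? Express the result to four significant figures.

0.02529

k_BT = 0.08617 × 1390 K = 119.776 meV.
Eᵢ/kT = 0, 3.31452, 4.27465.
Z = Σ gᵢe^(−Eᵢ/kT) = 3·e^(−0) + 6·e^(−3.31452) + 6·e^(−4.27465) = 3.00000 + 0.218109 + 0.0835015 = 3.30161.
P₂ = g₂ e^(−E₂/kT) / Z = 0.0835015/3.30161 = 0.02529.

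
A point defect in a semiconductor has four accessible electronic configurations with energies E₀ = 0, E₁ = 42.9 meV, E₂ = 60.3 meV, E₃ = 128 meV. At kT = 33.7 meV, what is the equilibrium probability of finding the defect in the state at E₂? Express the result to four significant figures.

0.1137

Eᵢ/kT = 0, 1.27300, 1.78932, 3.79822.
Z = Σ e^(−Eᵢ/kT) = e^(−0) + e^(−1.27300) + e^(−1.78932) + e^(−3.79822) = 1.00000 + 0.279990 + 0.167074 + 0.0224106 = 1.46947.
P₂ = e^(−E₂/kT) / Z = 0.167074/1.46947 = 0.1137.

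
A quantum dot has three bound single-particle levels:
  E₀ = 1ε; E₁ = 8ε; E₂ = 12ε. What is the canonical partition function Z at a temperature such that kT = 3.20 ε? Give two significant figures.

Z = 0.84

Eᵢ/kT = 0.3125, 2.500, 3.750.
Z = Σ e^(−Eᵢ/kT) = e^(−0.3125) + e^(−2.500) + e^(−3.750) = 0.7316 + 0.08208 + 0.02352 = 0.8372.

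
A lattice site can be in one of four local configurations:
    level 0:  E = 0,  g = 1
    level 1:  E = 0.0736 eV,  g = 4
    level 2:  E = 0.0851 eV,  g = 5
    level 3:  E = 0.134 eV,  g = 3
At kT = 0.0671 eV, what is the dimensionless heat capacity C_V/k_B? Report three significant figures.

Eᵢ/kT = 0, 1.0969, 1.2683, 1.9970.
Z = Σ gᵢe^(−Eᵢ/kT) = 1·e^(−0) + 4·e^(−1.0969) + 5·e^(−1.2683) + 3·e^(−1.9970) = 1.0000 + 1.3356 + 1.4065 + 0.40723 = 4.1493.
⟨E⟩ = 0.065689 eV, ⟨E²⟩ = 0.0059608 eV².
C_V/k_B = (⟨E²⟩ − ⟨E⟩²)/(kT)² = (0.0059608 − 0.0043150)/0.0045024 = 0.366.

0.366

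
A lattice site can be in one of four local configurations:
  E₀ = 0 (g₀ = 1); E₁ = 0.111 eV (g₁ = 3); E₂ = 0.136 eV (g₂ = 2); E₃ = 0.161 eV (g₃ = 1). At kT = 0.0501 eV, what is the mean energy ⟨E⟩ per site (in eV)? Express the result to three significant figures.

Eᵢ/kT = 0, 2.2156, 2.7146, 3.2136.
Z = Σ gᵢe^(−Eᵢ/kT) = 1·e^(−0) + 3·e^(−2.2156) + 2·e^(−2.7146) + 1·e^(−3.2136) = 1.0000 + 0.32726 + 0.13246 + 0.040212 = 1.4999.
⟨E⟩ = Σ Eᵢ gᵢe^(−Eᵢ/kT) / Z = (0·1.0000 + 0.111·0.32726 + 0.136·0.13246 + 0.161·0.040212) / 1.4999 = 0.0405 eV.

0.0405 eV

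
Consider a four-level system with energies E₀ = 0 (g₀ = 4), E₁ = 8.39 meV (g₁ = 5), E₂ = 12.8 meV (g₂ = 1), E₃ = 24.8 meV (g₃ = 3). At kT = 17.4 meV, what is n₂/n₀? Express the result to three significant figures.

n₂/n₀ = (g₂/g₀) exp[−(E₂−E₀)/kT] = (1/4) × exp(−(12.8 meV)/(17.4 meV)) = (1/4) × exp(-0.73563) = 0.120.

0.120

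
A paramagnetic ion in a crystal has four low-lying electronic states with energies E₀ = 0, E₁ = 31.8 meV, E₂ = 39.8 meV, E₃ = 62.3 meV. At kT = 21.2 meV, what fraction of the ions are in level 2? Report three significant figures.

0.107

Eᵢ/kT = 0, 1.5000, 1.8774, 2.9387.
Z = Σ e^(−Eᵢ/kT) = e^(−0) + e^(−1.5000) + e^(−1.8774) + e^(−2.9387) = 1.0000 + 0.22313 + 0.15299 + 0.052934 = 1.4291.
P₂ = e^(−E₂/kT) / Z = 0.15299/1.4291 = 0.107.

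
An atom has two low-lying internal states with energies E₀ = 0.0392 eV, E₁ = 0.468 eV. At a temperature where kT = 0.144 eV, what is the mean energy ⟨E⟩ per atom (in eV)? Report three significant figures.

0.0600 eV

Eᵢ/kT = 0.27222, 3.2500.
Z = Σ e^(−Eᵢ/kT) = e^(−0.27222) + e^(−3.2500) = 0.76169 + 0.038774 = 0.80046.
⟨E⟩ = Σ Eᵢ e^(−Eᵢ/kT) / Z = (0.0392·0.76169 + 0.468·0.038774) / 0.80046 = 0.0600 eV.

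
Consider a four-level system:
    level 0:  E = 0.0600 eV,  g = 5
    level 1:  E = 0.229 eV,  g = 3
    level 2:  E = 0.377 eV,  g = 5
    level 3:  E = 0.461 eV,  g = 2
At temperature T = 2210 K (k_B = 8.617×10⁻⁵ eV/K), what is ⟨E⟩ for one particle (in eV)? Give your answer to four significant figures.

0.1417 eV

k_BT = 8.617×10⁻⁵ × 2210 K = 0.190436 eV.
Eᵢ/kT = 0.315066, 1.20250, 1.97967, 2.42076.
Z = Σ gᵢe^(−Eᵢ/kT) = 5·e^(−0.315066) + 3·e^(−1.20250) + 5·e^(−1.97967) + 2·e^(−2.42076) = 3.64870 + 0.901327 + 0.690574 + 0.177708 = 5.41831.
⟨E⟩ = Σ Eᵢ gᵢe^(−Eᵢ/kT) / Z = (0.0600·3.64870 + 0.229·0.901327 + 0.377·0.690574 + 0.461·0.177708) / 5.41831 = 0.1417 eV.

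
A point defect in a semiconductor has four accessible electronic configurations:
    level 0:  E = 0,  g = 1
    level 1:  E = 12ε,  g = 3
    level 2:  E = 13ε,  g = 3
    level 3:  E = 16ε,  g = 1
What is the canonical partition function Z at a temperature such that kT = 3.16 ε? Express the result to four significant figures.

Z = 1.123

Eᵢ/kT = 0, 3.79747, 4.11392, 5.06329.
Z = Σ gᵢe^(−Eᵢ/kT) = 1·e^(−0) + 3·e^(−3.79747) + 3·e^(−4.11392) + 1·e^(−5.06329) = 1.00000 + 0.0672823 + 0.0490307 + 0.00632472 = 1.12264.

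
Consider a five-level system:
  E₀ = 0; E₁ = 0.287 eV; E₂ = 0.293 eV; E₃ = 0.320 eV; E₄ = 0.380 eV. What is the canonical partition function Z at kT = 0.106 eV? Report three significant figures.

Eᵢ/kT = 0, 2.7075, 2.7642, 3.0189, 3.5849.
Z = Σ e^(−Eᵢ/kT) = e^(−0) + e^(−2.7075) + e^(−2.7642) + e^(−3.0189) + e^(−3.5849) = 1.0000 + 0.066703 + 0.063027 + 0.048855 + 0.027739 = 1.2063.

Z = 1.21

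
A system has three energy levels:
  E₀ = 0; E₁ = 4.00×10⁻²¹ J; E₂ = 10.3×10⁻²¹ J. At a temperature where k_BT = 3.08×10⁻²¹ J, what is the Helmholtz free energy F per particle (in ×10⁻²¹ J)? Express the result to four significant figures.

Eᵢ/kT = 0, 1.29870, 3.34416.
Z = Σ e^(−Eᵢ/kT) = e^(−0) + e^(−1.29870) + e^(−3.34416) = 1.00000 + 0.272886 + 0.0352898 = 1.30818.
F = −kT ln Z = −3.08 × ln(1.30818) = −3.08 × 0.268637 = -0.8274 ×10⁻²¹ J.

-0.8274 ×10⁻²¹ J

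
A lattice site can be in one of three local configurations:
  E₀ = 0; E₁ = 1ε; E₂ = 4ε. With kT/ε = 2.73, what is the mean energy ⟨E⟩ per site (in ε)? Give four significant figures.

Eᵢ/kT = 0, 0.366300, 1.46520.
Z = Σ e^(−Eᵢ/kT) = e^(−0) + e^(−0.366300) + e^(−1.46520) = 1.00000 + 0.693295 + 0.231032 = 1.92433.
⟨E⟩ = Σ Eᵢ e^(−Eᵢ/kT) / Z = (0·1.00000 + 1·0.693295 + 4·0.231032) / 1.92433 = 0.8405 ε.

0.8405 ε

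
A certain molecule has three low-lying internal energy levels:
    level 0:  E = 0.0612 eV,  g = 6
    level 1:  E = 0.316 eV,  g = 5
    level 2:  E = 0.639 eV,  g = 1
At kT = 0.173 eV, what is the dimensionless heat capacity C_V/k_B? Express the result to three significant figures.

0.338

Eᵢ/kT = 0.35376, 1.8266, 3.6936.
Z = Σ gᵢe^(−Eᵢ/kT) = 6·e^(−0.35376) + 5·e^(−1.8266) + 1·e^(−3.6936) = 4.2123 + 0.80480 + 0.024882 = 5.0420.
⟨E⟩ = 0.10472 eV, ⟨E²⟩ = 0.021083 eV².
C_V/k_B = (⟨E²⟩ − ⟨E⟩²)/(kT)² = (0.021083 − 0.010966)/0.029929 = 0.338.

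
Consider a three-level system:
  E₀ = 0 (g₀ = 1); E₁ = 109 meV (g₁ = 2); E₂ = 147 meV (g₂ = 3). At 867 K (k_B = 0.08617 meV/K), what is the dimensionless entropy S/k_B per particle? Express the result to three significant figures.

k_BT = 0.08617 × 867 K = 74.709 meV.
Eᵢ/kT = 0, 1.4590, 1.9676.
Z = Σ gᵢe^(−Eᵢ/kT) = 1·e^(−0) + 2·e^(−1.4590) + 3·e^(−1.9676) = 1.0000 + 0.46494 + 0.41938 = 1.8843.
⟨E⟩ = Σ EᵢPᵢ = 59.612 meV.
S/k_B = ln Z + ⟨E⟩/kT = ln(1.8843) + 59.612/74.709 = 0.63356 + 0.79792 = 1.43.

1.43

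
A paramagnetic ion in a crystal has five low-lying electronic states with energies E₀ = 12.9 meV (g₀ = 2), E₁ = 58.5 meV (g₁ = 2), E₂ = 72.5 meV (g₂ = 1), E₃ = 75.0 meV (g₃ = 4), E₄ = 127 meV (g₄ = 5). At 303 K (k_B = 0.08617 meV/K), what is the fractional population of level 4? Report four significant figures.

0.02193

k_BT = 0.08617 × 303 K = 26.1095 meV.
Eᵢ/kT = 0.494073, 2.24056, 2.77677, 2.87252, 4.86413.
Z = Σ gᵢe^(−Eᵢ/kT) = 2·e^(−0.494073) + 2·e^(−2.24056) + 1·e^(−2.77677) + 4·e^(−2.87252) + 5·e^(−4.86413) = 1.22027 + 0.212798 + 0.0622392 + 0.226225 + 0.0385927 = 1.76012.
P₄ = g₄ e^(−E₄/kT) / Z = 0.0385927/1.76012 = 0.02193.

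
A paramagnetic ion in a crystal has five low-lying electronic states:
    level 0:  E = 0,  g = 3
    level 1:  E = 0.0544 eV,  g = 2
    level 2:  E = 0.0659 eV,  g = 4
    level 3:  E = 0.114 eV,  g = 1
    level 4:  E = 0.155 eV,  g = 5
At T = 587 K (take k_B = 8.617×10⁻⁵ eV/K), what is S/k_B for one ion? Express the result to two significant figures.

k_BT = 8.617×10⁻⁵ × 587 K = 0.05058 eV.
Eᵢ/kT = 0, 1.076, 1.303, 2.254, 3.064.
Z = Σ gᵢe^(−Eᵢ/kT) = 3·e^(−0) + 2·e^(−1.076) + 4·e^(−1.303) + 1·e^(−2.254) + 5·e^(−3.064) = 3.000 + 0.6819 + 1.087 + 0.1050 + 0.2335 = 5.107.
⟨E⟩ = Σ EᵢPᵢ = 0.03072 eV.
S/k_B = ln Z + ⟨E⟩/kT = ln(5.107) + 0.03072/0.05058 = 1.631 + 0.6074 = 2.2.

2.2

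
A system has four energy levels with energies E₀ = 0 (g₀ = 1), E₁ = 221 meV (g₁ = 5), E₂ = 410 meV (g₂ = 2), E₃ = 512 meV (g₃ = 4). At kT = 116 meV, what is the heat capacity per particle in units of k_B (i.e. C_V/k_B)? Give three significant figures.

Eᵢ/kT = 0, 1.9052, 3.5345, 4.4138.
Z = Σ gᵢe^(−Eᵢ/kT) = 1·e^(−0) + 5·e^(−1.9052) + 2·e^(−3.5345) + 4·e^(−4.4138) = 1.0000 + 0.74396 + 0.058347 + 0.048436 = 1.8507.
⟨E⟩ = 115.17 meV, ⟨E²⟩ = 31794 meV².
C_V/k_B = (⟨E²⟩ − ⟨E⟩²)/(kT)² = (31794 − 13264)/13456 = 1.38.

1.38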